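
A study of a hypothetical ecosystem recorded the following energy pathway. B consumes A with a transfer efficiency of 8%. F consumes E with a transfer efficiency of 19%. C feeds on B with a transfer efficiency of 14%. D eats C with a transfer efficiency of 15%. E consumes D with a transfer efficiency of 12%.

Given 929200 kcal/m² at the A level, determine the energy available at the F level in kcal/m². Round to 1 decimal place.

35.6 kcal/m²

B: 929200 × 0.08 = 74336 kcal/m²
C: 74336 × 0.14 = 10407.04 kcal/m²
D: 10407.04 × 0.15 = 1561.056 kcal/m²
E: 1561.056 × 0.12 = 187.32672 kcal/m²
F: 187.32672 × 0.19 = 35.5920768 kcal/m²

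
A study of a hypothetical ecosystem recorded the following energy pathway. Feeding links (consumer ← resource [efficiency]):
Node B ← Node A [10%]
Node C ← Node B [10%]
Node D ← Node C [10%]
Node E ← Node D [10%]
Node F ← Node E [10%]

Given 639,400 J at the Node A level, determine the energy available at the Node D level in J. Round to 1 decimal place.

Node B: 639400 × 0.1 = 63940 J
Node C: 63940 × 0.1 = 6394 J
Node D: 6394 × 0.1 = 639.4 J

639.4 J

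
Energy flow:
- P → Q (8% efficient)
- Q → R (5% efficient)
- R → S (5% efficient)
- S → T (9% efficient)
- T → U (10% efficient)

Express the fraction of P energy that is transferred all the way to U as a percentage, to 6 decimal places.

Product of link efficiencies: 0.08 × 0.05 × 0.05 × 0.09 × 0.1 = 0.0000018
As a percentage: 0.0000018 × 100 = 0.000180%

0.000180%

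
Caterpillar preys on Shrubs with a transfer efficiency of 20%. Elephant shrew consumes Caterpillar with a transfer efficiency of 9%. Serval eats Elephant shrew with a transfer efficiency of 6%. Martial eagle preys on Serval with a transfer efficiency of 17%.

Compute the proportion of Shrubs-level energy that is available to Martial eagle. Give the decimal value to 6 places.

Product of link efficiencies: 0.2 × 0.09 × 0.06 × 0.17 = 0.0001836

0.000184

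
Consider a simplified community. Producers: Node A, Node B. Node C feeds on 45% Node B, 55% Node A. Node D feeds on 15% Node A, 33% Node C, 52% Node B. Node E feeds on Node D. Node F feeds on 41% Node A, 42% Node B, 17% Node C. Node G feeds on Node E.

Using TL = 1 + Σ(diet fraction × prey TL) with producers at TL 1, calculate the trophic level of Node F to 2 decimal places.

2.17

Node C: 1 + (0.45×1 + 0.55×1) = 2
Node D: 1 + (0.15×1 + 0.33×2 + 0.52×1) = 2.33
Node E: 1 + 2.33 = 3.33
Node F: 1 + (0.41×1 + 0.42×1 + 0.17×2) = 2.17
Node G: 1 + 3.33 = 4.33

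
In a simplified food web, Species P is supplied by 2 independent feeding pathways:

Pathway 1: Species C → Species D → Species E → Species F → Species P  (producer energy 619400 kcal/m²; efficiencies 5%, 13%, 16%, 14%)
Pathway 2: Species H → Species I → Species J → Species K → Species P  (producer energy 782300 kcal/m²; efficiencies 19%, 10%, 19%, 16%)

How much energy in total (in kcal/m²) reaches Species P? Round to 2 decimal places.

542.04 kcal/m²

Pathway 1: 619400 × 0.05 × 0.13 × 0.16 × 0.14 = 90.18464 kcal/m²
Pathway 2: 782300 × 0.19 × 0.1 × 0.19 × 0.16 = 451.85648 kcal/m²
Total at Species P: 90.18464 + 451.85648 = 542.04112 kcal/m²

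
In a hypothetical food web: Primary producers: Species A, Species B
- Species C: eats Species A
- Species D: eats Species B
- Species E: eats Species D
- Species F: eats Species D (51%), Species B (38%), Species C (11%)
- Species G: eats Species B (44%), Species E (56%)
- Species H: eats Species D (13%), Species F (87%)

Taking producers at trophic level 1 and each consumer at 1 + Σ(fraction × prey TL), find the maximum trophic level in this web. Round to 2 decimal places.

Species C: 1 + 1 = 2
Species D: 1 + 1 = 2
Species E: 1 + 2 = 3
Species F: 1 + (0.51×2 + 0.38×1 + 0.11×2) = 2.62
Species G: 1 + (0.44×1 + 0.56×3) = 3.12
Species H: 1 + (0.13×2 + 0.87×2.62) = 3.5394

3.54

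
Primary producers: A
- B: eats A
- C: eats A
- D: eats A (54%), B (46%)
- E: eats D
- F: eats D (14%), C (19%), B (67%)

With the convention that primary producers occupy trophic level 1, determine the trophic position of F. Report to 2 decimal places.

B: 1 + 1 = 2
C: 1 + 1 = 2
D: 1 + (0.54×1 + 0.46×2) = 2.46
E: 1 + 2.46 = 3.46
F: 1 + (0.14×2.46 + 0.19×2 + 0.67×2) = 3.0644

3.06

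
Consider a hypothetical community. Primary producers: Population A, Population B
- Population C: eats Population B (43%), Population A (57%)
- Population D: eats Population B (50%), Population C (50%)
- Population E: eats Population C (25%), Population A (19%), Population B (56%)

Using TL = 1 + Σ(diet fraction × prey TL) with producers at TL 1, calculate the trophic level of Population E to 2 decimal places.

2.25

Population C: 1 + (0.43×1 + 0.57×1) = 2
Population D: 1 + (0.5×1 + 0.5×2) = 2.5
Population E: 1 + (0.25×2 + 0.19×1 + 0.56×1) = 2.25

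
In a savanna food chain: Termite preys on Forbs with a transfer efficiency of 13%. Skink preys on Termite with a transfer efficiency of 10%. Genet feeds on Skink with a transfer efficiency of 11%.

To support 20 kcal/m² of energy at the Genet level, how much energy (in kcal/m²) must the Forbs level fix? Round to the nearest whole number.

13986 kcal/m²

Cumulative transfer efficiency: 0.13 × 0.1 × 0.11 = 0.00143
Forbs energy = 20 / 0.00143 = 13986 kcal/m²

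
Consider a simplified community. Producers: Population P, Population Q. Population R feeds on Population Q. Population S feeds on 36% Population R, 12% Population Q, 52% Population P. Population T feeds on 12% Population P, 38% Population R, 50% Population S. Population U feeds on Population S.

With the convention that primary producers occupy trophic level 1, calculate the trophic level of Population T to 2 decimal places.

Population R: 1 + 1 = 2
Population S: 1 + (0.36×2 + 0.12×1 + 0.52×1) = 2.36
Population T: 1 + (0.12×1 + 0.38×2 + 0.5×2.36) = 3.06
Population U: 1 + 2.36 = 3.36

3.06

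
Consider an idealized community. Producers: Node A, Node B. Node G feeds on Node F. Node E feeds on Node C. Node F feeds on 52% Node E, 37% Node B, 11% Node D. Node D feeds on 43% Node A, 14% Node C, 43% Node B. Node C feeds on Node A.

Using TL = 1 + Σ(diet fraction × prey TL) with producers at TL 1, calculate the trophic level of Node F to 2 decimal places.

Node C: 1 + 1 = 2
Node D: 1 + (0.43×1 + 0.14×2 + 0.43×1) = 2.14
Node E: 1 + 2 = 3
Node F: 1 + (0.52×3 + 0.37×1 + 0.11×2.14) = 3.1654
Node G: 1 + 3.1654 = 4.1654

3.17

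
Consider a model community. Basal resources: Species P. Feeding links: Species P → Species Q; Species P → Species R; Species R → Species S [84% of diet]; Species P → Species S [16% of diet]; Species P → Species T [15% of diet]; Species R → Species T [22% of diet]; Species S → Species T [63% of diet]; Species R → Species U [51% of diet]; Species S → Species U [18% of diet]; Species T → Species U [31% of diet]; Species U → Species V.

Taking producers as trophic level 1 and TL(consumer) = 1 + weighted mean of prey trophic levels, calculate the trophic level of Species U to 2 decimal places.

3.58

Species Q: 1 + 1 = 2
Species R: 1 + 1 = 2
Species S: 1 + (0.84×2 + 0.16×1) = 2.84
Species T: 1 + (0.15×1 + 0.22×2 + 0.63×2.84) = 3.3792
Species U: 1 + (0.51×2 + 0.18×2.84 + 0.31×3.3792) = 3.578752
Species V: 1 + 3.578752 = 4.578752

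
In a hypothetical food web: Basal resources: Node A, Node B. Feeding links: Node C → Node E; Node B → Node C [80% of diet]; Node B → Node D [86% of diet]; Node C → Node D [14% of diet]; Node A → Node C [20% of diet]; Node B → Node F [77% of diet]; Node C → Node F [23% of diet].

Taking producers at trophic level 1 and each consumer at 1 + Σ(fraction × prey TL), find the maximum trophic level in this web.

3

Node C: 1 + (0.2×1 + 0.8×1) = 2
Node D: 1 + (0.14×2 + 0.86×1) = 2.14
Node E: 1 + 2 = 3
Node F: 1 + (0.23×2 + 0.77×1) = 2.23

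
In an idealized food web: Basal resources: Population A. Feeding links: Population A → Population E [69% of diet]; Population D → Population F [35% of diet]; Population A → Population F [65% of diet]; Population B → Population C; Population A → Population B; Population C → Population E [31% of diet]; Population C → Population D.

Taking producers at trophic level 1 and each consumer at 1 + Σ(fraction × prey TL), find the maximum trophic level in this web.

4

Population B: 1 + 1 = 2
Population C: 1 + 2 = 3
Population D: 1 + 3 = 4
Population E: 1 + (0.69×1 + 0.31×3) = 2.62
Population F: 1 + (0.35×4 + 0.65×1) = 3.05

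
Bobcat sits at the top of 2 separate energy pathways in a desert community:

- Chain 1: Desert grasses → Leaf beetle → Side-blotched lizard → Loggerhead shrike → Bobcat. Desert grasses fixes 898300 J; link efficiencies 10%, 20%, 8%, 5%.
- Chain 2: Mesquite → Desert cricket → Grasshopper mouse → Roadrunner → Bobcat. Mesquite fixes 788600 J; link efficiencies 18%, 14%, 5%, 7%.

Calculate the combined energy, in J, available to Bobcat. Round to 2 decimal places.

Chain 1: 898300 × 0.1 × 0.2 × 0.08 × 0.05 = 71.864 J
Chain 2: 788600 × 0.18 × 0.14 × 0.05 × 0.07 = 69.55452 J
Total at Bobcat: 71.864 + 69.55452 = 141.41852 J

141.42 J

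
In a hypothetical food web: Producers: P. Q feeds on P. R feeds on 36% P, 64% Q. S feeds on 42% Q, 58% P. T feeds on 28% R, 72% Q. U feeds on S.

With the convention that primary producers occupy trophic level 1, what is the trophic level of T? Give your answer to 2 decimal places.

3.18

Q: 1 + 1 = 2
R: 1 + (0.36×1 + 0.64×2) = 2.64
S: 1 + (0.42×2 + 0.58×1) = 2.42
T: 1 + (0.28×2.64 + 0.72×2) = 3.1792
U: 1 + 2.42 = 3.42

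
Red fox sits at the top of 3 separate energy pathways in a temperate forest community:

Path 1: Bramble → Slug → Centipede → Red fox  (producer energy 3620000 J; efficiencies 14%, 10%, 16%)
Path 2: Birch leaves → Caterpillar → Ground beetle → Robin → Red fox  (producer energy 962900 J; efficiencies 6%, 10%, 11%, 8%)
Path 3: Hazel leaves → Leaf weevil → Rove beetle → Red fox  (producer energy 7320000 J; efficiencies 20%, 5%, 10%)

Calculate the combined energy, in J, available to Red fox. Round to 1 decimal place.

15479.6 J

Path 1: 3620000 × 0.14 × 0.1 × 0.16 = 8108.8 J
Path 2: 962900 × 0.06 × 0.1 × 0.11 × 0.08 = 50.84112 J
Path 3: 7320000 × 0.2 × 0.05 × 0.1 = 7320 J
Total at Red fox: 8108.8 + 50.84112 + 7320 = 15479.64112 J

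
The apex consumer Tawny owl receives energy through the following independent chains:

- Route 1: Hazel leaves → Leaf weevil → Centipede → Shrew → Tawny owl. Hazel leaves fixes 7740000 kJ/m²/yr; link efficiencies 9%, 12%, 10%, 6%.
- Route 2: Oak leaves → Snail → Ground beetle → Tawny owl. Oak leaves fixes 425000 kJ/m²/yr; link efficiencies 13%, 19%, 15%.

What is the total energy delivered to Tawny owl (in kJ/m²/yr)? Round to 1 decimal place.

Route 1: 7740000 × 0.09 × 0.12 × 0.1 × 0.06 = 501.552 kJ/m²/yr
Route 2: 425000 × 0.13 × 0.19 × 0.15 = 1574.625 kJ/m²/yr
Total at Tawny owl: 501.552 + 1574.625 = 2076.177 kJ/m²/yr

2076.2 kJ/m²/yr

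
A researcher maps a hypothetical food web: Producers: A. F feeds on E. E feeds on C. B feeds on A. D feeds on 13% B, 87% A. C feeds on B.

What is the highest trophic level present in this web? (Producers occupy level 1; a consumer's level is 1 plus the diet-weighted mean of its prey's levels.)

B: 1 + 1 = 2
C: 1 + 2 = 3
D: 1 + (0.13×2 + 0.87×1) = 2.13
E: 1 + 3 = 4
F: 1 + 4 = 5

5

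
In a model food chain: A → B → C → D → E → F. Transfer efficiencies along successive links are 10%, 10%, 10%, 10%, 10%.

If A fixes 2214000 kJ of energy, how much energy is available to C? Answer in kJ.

22140 kJ

B: 2214000 × 0.1 = 221400 kJ
C: 221400 × 0.1 = 22140 kJ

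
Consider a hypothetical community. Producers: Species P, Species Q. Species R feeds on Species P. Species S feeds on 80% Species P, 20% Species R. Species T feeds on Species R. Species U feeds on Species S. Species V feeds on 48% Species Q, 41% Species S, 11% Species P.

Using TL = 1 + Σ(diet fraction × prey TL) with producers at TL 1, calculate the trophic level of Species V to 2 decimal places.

2.49

Species R: 1 + 1 = 2
Species S: 1 + (0.8×1 + 0.2×2) = 2.2
Species T: 1 + 2 = 3
Species U: 1 + 2.2 = 3.2
Species V: 1 + (0.48×1 + 0.41×2.2 + 0.11×1) = 2.492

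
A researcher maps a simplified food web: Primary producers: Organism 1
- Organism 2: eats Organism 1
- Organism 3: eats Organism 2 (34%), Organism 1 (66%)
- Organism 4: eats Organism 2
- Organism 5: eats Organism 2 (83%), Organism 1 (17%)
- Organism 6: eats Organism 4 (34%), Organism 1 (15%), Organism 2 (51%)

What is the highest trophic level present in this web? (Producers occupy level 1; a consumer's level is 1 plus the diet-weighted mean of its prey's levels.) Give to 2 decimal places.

Organism 2: 1 + 1 = 2
Organism 3: 1 + (0.34×2 + 0.66×1) = 2.34
Organism 4: 1 + 2 = 3
Organism 5: 1 + (0.83×2 + 0.17×1) = 2.83
Organism 6: 1 + (0.34×3 + 0.15×1 + 0.51×2) = 3.19

3.19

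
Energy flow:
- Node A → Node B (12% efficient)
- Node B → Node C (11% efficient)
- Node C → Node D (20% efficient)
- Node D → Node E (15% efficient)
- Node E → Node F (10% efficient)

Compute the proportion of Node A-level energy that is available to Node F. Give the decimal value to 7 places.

Product of link efficiencies: 0.12 × 0.11 × 0.2 × 0.15 × 0.1 = 0.0000396

0.0000396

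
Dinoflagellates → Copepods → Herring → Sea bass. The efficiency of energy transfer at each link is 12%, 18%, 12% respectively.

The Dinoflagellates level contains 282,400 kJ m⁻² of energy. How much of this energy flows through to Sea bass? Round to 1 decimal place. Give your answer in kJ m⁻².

732.0 kJ m⁻²

Copepods: 282400 × 0.12 = 33888 kJ m⁻²
Herring: 33888 × 0.18 = 6099.84 kJ m⁻²
Sea bass: 6099.84 × 0.12 = 731.9808 kJ m⁻²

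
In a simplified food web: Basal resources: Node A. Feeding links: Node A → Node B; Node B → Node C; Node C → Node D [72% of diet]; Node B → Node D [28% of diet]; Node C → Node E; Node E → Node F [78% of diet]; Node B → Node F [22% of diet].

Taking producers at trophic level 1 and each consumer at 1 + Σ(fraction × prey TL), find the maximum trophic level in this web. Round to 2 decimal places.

4.56

Node B: 1 + 1 = 2
Node C: 1 + 2 = 3
Node D: 1 + (0.72×3 + 0.28×2) = 3.72
Node E: 1 + 3 = 4
Node F: 1 + (0.78×4 + 0.22×2) = 4.56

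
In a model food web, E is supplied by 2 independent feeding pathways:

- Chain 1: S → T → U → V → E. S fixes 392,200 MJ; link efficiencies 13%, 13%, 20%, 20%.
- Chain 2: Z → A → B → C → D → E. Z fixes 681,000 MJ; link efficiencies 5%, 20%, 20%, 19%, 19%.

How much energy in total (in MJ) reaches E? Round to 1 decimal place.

Chain 1: 392200 × 0.13 × 0.13 × 0.2 × 0.2 = 265.1272 MJ
Chain 2: 681000 × 0.05 × 0.2 × 0.2 × 0.19 × 0.19 = 49.1682 MJ
Total at E: 265.1272 + 49.1682 = 314.2954 MJ

314.3 MJ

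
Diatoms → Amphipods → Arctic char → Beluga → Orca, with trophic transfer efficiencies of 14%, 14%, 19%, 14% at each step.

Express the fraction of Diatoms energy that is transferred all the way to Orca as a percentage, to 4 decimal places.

Product of link efficiencies: 0.14 × 0.14 × 0.19 × 0.14 = 0.00052136
As a percentage: 0.00052136 × 100 = 0.0521%

0.0521%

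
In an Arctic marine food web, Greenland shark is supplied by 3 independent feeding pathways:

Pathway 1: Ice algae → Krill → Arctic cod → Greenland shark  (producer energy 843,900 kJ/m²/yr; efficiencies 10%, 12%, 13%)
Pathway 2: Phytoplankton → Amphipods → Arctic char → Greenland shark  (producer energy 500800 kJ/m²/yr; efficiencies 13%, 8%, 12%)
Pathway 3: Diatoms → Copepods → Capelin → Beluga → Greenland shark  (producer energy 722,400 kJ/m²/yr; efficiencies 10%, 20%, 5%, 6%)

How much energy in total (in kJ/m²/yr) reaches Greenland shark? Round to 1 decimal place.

1984.8 kJ/m²/yr

Pathway 1: 843900 × 0.1 × 0.12 × 0.13 = 1316.484 kJ/m²/yr
Pathway 2: 500800 × 0.13 × 0.08 × 0.12 = 624.9984 kJ/m²/yr
Pathway 3: 722400 × 0.1 × 0.2 × 0.05 × 0.06 = 43.344 kJ/m²/yr
Total at Greenland shark: 1316.484 + 624.9984 + 43.344 = 1984.8264 kJ/m²/yr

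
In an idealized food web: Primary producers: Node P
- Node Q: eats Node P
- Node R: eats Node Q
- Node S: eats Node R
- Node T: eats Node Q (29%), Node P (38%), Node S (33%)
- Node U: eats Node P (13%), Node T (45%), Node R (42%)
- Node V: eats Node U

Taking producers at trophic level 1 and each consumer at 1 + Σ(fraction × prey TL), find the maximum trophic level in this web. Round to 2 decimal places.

4.87

Node Q: 1 + 1 = 2
Node R: 1 + 2 = 3
Node S: 1 + 3 = 4
Node T: 1 + (0.29×2 + 0.38×1 + 0.33×4) = 3.28
Node U: 1 + (0.13×1 + 0.45×3.28 + 0.42×3) = 3.866
Node V: 1 + 3.866 = 4.866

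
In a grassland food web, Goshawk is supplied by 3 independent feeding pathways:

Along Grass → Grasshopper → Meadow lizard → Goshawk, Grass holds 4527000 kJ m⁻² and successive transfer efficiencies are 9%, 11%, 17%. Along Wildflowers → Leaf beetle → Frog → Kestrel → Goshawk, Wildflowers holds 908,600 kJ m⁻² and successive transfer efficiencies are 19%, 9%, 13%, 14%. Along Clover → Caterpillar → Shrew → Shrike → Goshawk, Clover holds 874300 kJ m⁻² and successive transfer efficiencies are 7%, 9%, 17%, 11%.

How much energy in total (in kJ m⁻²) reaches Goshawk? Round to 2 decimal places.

Via Grass: 4527000 × 0.09 × 0.11 × 0.17 = 7618.941 kJ m⁻²
Via Wildflowers: 908600 × 0.19 × 0.09 × 0.13 × 0.14 = 282.774492 kJ m⁻²
Via Clover: 874300 × 0.07 × 0.09 × 0.17 × 0.11 = 103.001283 kJ m⁻²
Total at Goshawk: 7618.941 + 282.774492 + 103.001283 = 8004.716775 kJ m⁻²

8004.72 kJ m⁻²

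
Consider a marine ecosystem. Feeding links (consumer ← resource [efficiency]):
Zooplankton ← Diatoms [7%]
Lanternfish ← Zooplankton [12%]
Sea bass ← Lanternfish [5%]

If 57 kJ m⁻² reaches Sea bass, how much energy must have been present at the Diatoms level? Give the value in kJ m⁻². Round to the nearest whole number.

Cumulative transfer efficiency: 0.07 × 0.12 × 0.05 = 0.00042
Diatoms energy = 57 / 0.00042 = 135714 kJ m⁻²

135714 kJ m⁻²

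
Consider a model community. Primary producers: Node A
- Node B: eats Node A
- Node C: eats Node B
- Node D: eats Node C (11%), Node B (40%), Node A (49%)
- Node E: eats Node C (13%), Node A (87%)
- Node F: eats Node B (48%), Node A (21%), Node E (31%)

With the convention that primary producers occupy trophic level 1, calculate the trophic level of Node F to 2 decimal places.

Node B: 1 + 1 = 2
Node C: 1 + 2 = 3
Node D: 1 + (0.11×3 + 0.4×2 + 0.49×1) = 2.62
Node E: 1 + (0.13×3 + 0.87×1) = 2.26
Node F: 1 + (0.48×2 + 0.21×1 + 0.31×2.26) = 2.8706

2.87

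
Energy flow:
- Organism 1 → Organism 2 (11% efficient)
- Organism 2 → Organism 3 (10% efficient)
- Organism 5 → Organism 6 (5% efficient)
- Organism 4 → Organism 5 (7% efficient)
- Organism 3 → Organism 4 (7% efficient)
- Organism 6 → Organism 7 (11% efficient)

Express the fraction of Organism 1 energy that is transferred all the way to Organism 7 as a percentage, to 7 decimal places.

Product of link efficiencies: 0.11 × 0.1 × 0.07 × 0.07 × 0.05 × 0.11 = 0.00000029645
As a percentage: 0.00000029645 × 100 = 0.0000296%

0.0000296%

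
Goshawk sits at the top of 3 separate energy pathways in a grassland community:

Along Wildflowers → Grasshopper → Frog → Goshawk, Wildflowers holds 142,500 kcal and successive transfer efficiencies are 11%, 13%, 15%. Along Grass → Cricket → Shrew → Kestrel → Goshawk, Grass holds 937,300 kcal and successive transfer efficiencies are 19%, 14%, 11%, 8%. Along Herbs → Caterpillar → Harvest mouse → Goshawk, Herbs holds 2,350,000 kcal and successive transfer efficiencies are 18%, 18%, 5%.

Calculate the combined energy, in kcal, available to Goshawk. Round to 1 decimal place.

4332.1 kcal

Via Wildflowers: 142500 × 0.11 × 0.13 × 0.15 = 305.6625 kcal
Via Grass: 937300 × 0.19 × 0.14 × 0.11 × 0.08 = 219.403184 kcal
Via Herbs: 2350000 × 0.18 × 0.18 × 0.05 = 3807 kcal
Total at Goshawk: 305.6625 + 219.403184 + 3807 = 4332.065684 kcal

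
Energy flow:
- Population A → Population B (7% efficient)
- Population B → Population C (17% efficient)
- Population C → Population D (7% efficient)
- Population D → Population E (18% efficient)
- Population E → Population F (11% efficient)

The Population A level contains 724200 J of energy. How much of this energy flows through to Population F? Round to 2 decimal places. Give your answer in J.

Population B: 724200 × 0.07 = 50694 J
Population C: 50694 × 0.17 = 8617.98 J
Population D: 8617.98 × 0.07 = 603.2586 J
Population E: 603.2586 × 0.18 = 108.586548 J
Population F: 108.586548 × 0.11 = 11.94452028 J

11.94 J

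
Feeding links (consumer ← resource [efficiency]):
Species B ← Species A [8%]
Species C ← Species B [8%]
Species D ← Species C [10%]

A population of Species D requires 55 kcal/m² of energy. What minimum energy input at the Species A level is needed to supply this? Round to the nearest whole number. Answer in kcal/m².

Cumulative transfer efficiency: 0.08 × 0.08 × 0.1 = 0.00064
Species A energy = 55 / 0.00064 = 85938 kcal/m²

85938 kcal/m²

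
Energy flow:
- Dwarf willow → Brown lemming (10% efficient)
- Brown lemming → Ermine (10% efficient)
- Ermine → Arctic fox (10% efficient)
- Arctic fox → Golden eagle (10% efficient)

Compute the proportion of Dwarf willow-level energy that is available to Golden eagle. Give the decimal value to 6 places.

Product of link efficiencies: 0.1 × 0.1 × 0.1 × 0.1 = 0.0001

0.000100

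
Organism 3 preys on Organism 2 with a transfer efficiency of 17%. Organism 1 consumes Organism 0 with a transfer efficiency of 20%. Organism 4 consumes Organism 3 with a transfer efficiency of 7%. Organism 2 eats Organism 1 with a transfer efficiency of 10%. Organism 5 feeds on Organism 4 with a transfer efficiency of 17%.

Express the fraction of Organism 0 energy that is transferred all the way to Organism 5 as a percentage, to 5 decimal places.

0.00405%

Product of link efficiencies: 0.2 × 0.1 × 0.17 × 0.07 × 0.17 = 0.00004046
As a percentage: 0.00004046 × 100 = 0.00405%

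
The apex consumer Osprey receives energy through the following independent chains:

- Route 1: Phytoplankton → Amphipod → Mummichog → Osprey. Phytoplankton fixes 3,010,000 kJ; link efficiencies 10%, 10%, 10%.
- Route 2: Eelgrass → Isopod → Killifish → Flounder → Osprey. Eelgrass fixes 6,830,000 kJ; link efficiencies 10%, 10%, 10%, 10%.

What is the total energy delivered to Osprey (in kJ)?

3693 kJ

Route 1: 3010000 × 0.1 × 0.1 × 0.1 = 3010 kJ
Route 2: 6830000 × 0.1 × 0.1 × 0.1 × 0.1 = 683 kJ
Total at Osprey: 3010 + 683 = 3693 kJ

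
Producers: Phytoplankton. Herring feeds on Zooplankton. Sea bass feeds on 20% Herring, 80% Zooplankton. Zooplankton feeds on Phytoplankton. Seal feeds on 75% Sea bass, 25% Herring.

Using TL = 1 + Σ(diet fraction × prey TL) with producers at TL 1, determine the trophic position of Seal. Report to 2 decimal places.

Zooplankton: 1 + 1 = 2
Herring: 1 + 2 = 3
Sea bass: 1 + (0.2×3 + 0.8×2) = 3.2
Seal: 1 + (0.75×3.2 + 0.25×3) = 4.15

4.15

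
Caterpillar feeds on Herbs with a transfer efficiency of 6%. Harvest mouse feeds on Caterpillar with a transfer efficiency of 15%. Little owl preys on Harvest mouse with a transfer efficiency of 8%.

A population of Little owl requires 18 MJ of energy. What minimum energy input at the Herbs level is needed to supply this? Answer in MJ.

25000 MJ

Cumulative transfer efficiency: 0.06 × 0.15 × 0.08 = 0.00072
Herbs energy = 18 / 0.00072 = 25000 MJ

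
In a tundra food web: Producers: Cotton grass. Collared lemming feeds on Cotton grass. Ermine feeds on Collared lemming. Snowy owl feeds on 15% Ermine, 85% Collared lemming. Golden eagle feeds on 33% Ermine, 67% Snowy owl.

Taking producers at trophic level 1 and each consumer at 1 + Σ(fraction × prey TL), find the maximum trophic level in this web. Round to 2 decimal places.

4.10

Collared lemming: 1 + 1 = 2
Ermine: 1 + 2 = 3
Snowy owl: 1 + (0.15×3 + 0.85×2) = 3.15
Golden eagle: 1 + (0.33×3 + 0.67×3.15) = 4.1005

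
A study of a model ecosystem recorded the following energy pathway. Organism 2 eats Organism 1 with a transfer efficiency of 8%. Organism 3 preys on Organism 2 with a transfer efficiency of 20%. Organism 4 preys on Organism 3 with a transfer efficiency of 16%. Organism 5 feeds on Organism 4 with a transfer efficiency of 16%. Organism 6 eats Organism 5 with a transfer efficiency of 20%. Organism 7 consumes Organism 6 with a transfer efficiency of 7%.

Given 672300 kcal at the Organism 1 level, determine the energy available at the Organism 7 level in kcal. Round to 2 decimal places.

Organism 2: 672300 × 0.08 = 53784 kcal
Organism 3: 53784 × 0.2 = 10756.8 kcal
Organism 4: 10756.8 × 0.16 = 1721.088 kcal
Organism 5: 1721.088 × 0.16 = 275.37408 kcal
Organism 6: 275.37408 × 0.2 = 55.074816 kcal
Organism 7: 55.074816 × 0.07 = 3.85523712 kcal

3.86 kcal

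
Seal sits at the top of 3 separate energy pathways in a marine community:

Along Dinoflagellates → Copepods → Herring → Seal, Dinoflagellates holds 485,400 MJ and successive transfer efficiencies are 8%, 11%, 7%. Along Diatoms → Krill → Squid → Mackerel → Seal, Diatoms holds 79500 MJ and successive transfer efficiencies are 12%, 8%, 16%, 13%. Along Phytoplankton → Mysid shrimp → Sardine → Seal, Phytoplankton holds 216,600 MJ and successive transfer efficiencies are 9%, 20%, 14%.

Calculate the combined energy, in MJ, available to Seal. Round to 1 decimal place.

860.7 MJ

Via Dinoflagellates: 485400 × 0.08 × 0.11 × 0.07 = 299.0064 MJ
Via Diatoms: 79500 × 0.12 × 0.08 × 0.16 × 0.13 = 15.87456 MJ
Via Phytoplankton: 216600 × 0.09 × 0.2 × 0.14 = 545.832 MJ
Total at Seal: 299.0064 + 15.87456 + 545.832 = 860.71296 MJ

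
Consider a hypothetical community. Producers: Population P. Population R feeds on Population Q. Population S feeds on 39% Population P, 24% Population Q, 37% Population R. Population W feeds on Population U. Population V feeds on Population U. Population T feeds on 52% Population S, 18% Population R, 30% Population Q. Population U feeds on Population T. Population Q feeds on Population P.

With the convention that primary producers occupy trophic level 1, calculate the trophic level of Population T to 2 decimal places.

Population Q: 1 + 1 = 2
Population R: 1 + 2 = 3
Population S: 1 + (0.39×1 + 0.24×2 + 0.37×3) = 2.98
Population T: 1 + (0.52×2.98 + 0.18×3 + 0.3×2) = 3.6896
Population U: 1 + 3.6896 = 4.6896
Population V: 1 + 4.6896 = 5.6896
Population W: 1 + 4.6896 = 5.6896

3.69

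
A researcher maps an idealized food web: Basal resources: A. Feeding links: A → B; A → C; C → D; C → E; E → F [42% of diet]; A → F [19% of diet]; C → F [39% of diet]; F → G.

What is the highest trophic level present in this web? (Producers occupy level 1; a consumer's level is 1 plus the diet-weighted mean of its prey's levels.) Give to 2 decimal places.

4.23

B: 1 + 1 = 2
C: 1 + 1 = 2
D: 1 + 2 = 3
E: 1 + 2 = 3
F: 1 + (0.42×3 + 0.19×1 + 0.39×2) = 3.23
G: 1 + 3.23 = 4.23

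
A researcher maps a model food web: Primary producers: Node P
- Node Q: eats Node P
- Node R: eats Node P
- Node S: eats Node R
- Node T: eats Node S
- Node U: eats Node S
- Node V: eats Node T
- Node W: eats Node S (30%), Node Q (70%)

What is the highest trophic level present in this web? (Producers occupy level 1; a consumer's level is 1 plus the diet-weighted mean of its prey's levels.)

5

Node Q: 1 + 1 = 2
Node R: 1 + 1 = 2
Node S: 1 + 2 = 3
Node T: 1 + 3 = 4
Node U: 1 + 3 = 4
Node V: 1 + 4 = 5
Node W: 1 + (0.3×3 + 0.7×2) = 3.3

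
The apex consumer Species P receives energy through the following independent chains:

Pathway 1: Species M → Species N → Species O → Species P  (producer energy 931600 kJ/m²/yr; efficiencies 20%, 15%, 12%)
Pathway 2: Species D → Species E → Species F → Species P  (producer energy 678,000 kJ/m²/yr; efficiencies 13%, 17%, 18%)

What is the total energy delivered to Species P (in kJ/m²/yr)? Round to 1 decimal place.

Pathway 1: 931600 × 0.2 × 0.15 × 0.12 = 3353.76 kJ/m²/yr
Pathway 2: 678000 × 0.13 × 0.17 × 0.18 = 2697.084 kJ/m²/yr
Total at Species P: 3353.76 + 2697.084 = 6050.844 kJ/m²/yr

6050.8 kJ/m²/yr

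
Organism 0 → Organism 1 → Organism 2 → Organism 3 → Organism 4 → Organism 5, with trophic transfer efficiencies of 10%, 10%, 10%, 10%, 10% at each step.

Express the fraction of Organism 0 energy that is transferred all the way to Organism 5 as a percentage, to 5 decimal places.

Product of link efficiencies: 0.1 × 0.1 × 0.1 × 0.1 × 0.1 = 0.00001
As a percentage: 0.00001 × 100 = 0.00100%

0.00100%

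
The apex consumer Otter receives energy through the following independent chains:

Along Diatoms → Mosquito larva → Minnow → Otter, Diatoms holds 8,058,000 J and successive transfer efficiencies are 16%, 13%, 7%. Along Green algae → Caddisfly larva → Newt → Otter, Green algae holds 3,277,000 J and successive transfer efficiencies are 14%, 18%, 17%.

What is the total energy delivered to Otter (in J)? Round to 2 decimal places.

25771.12 J

Via Diatoms: 8058000 × 0.16 × 0.13 × 0.07 = 11732.448 J
Via Green algae: 3277000 × 0.14 × 0.18 × 0.17 = 14038.668 J
Total at Otter: 11732.448 + 14038.668 = 25771.116 J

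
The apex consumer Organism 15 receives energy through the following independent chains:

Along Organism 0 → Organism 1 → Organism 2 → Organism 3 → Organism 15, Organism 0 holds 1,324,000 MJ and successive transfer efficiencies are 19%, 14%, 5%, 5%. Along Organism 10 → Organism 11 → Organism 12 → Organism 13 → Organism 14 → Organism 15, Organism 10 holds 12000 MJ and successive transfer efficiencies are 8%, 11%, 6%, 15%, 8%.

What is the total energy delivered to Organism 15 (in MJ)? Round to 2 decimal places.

Via Organism 0: 1324000 × 0.19 × 0.14 × 0.05 × 0.05 = 88.046 MJ
Via Organism 10: 12000 × 0.08 × 0.11 × 0.06 × 0.15 × 0.08 = 0.076032 MJ
Total at Organism 15: 88.046 + 0.076032 = 88.122032 MJ

88.12 MJ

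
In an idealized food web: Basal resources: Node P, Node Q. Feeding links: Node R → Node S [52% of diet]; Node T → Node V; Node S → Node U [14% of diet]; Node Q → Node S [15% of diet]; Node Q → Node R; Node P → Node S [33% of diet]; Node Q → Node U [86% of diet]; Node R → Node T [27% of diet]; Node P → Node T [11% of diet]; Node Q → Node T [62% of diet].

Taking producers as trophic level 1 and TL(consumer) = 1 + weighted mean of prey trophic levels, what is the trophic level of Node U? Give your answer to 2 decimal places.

Node R: 1 + 1 = 2
Node S: 1 + (0.52×2 + 0.15×1 + 0.33×1) = 2.52
Node T: 1 + (0.27×2 + 0.11×1 + 0.62×1) = 2.27
Node U: 1 + (0.86×1 + 0.14×2.52) = 2.2128
Node V: 1 + 2.27 = 3.27

2.21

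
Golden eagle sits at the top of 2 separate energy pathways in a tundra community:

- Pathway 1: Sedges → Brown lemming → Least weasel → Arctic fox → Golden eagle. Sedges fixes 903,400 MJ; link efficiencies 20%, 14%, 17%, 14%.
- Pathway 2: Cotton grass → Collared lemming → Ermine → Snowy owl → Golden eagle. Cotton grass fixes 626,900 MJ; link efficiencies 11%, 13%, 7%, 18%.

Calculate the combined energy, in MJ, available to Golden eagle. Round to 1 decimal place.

715.0 MJ

Pathway 1: 903400 × 0.2 × 0.14 × 0.17 × 0.14 = 602.02576 MJ
Pathway 2: 626900 × 0.11 × 0.13 × 0.07 × 0.18 = 112.954842 MJ
Total at Golden eagle: 602.02576 + 112.954842 = 714.980602 MJ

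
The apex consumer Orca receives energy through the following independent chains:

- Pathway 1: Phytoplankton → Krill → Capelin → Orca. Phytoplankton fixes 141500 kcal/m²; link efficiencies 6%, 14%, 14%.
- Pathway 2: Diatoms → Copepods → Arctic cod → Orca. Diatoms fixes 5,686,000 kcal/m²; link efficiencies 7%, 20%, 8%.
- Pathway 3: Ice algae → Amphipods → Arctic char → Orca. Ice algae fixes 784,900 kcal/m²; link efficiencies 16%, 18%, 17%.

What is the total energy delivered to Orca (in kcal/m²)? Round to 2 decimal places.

Pathway 1: 141500 × 0.06 × 0.14 × 0.14 = 166.404 kcal/m²
Pathway 2: 5686000 × 0.07 × 0.2 × 0.08 = 6368.32 kcal/m²
Pathway 3: 784900 × 0.16 × 0.18 × 0.17 = 3842.8704 kcal/m²
Total at Orca: 166.404 + 6368.32 + 3842.8704 = 10377.5944 kcal/m²

10377.59 kcal/m²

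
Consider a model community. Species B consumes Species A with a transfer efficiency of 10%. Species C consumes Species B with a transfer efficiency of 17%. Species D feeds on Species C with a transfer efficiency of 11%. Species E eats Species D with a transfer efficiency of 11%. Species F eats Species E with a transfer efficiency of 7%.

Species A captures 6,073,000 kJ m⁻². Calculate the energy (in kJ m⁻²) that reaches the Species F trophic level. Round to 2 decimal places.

Species B: 6073000 × 0.1 = 607300 kJ m⁻²
Species C: 607300 × 0.17 = 103241 kJ m⁻²
Species D: 103241 × 0.11 = 11356.51 kJ m⁻²
Species E: 11356.51 × 0.11 = 1249.2161 kJ m⁻²
Species F: 1249.2161 × 0.07 = 87.445127 kJ m⁻²

87.45 kJ m⁻²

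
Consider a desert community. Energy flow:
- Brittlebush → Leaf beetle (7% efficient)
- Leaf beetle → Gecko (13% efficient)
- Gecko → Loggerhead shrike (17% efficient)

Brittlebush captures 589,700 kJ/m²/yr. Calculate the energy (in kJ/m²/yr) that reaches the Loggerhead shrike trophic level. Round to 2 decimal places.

912.27 kJ/m²/yr

Leaf beetle: 589700 × 0.07 = 41279 kJ/m²/yr
Gecko: 41279 × 0.13 = 5366.27 kJ/m²/yr
Loggerhead shrike: 5366.27 × 0.17 = 912.2659 kJ/m²/yr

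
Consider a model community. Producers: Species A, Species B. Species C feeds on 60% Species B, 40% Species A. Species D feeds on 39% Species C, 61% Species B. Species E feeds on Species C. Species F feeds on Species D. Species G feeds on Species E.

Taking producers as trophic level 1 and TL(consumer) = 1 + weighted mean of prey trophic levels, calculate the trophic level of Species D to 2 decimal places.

Species C: 1 + (0.6×1 + 0.4×1) = 2
Species D: 1 + (0.39×2 + 0.61×1) = 2.39
Species E: 1 + 2 = 3
Species F: 1 + 2.39 = 3.39
Species G: 1 + 3 = 4

2.39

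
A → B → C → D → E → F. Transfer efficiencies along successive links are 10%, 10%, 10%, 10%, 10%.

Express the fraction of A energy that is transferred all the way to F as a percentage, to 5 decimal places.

Product of link efficiencies: 0.1 × 0.1 × 0.1 × 0.1 × 0.1 = 0.00001
As a percentage: 0.00001 × 100 = 0.00100%

0.00100%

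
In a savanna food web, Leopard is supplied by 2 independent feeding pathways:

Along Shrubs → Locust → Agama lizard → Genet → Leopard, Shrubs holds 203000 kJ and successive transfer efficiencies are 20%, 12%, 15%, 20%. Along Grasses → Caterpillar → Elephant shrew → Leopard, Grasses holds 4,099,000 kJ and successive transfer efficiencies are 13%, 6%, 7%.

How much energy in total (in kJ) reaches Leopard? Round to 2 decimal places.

2384.21 kJ

Via Shrubs: 203000 × 0.2 × 0.12 × 0.15 × 0.2 = 146.16 kJ
Via Grasses: 4099000 × 0.13 × 0.06 × 0.07 = 2238.054 kJ
Total at Leopard: 146.16 + 2238.054 = 2384.214 kJ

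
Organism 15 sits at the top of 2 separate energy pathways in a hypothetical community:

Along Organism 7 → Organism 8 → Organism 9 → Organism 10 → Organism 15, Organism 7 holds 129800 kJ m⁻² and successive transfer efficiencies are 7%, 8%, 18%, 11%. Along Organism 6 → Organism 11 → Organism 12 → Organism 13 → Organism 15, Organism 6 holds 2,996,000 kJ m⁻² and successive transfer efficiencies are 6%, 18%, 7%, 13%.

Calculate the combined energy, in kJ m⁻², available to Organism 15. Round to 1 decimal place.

308.8 kJ m⁻²

Via Organism 7: 129800 × 0.07 × 0.08 × 0.18 × 0.11 = 14.392224 kJ m⁻²
Via Organism 6: 2996000 × 0.06 × 0.18 × 0.07 × 0.13 = 294.44688 kJ m⁻²
Total at Organism 15: 14.392224 + 294.44688 = 308.839104 kJ m⁻²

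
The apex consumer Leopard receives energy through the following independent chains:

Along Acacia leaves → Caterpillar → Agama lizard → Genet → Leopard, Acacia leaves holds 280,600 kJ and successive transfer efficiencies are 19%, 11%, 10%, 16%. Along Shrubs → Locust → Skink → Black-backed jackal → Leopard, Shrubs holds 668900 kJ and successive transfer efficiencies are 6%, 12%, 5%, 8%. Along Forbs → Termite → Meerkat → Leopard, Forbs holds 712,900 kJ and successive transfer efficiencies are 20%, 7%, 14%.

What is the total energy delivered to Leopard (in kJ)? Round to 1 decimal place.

Via Acacia leaves: 280600 × 0.19 × 0.11 × 0.1 × 0.16 = 93.83264 kJ
Via Shrubs: 668900 × 0.06 × 0.12 × 0.05 × 0.08 = 19.26432 kJ
Via Forbs: 712900 × 0.2 × 0.07 × 0.14 = 1397.284 kJ
Total at Leopard: 93.83264 + 19.26432 + 1397.284 = 1510.38096 kJ

1510.4 kJ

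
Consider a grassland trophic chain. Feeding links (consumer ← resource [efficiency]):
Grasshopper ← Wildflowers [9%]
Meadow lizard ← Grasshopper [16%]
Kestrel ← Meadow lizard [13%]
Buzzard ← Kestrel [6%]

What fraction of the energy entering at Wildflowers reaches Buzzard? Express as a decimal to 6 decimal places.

0.000112

Product of link efficiencies: 0.09 × 0.16 × 0.13 × 0.06 = 0.00011232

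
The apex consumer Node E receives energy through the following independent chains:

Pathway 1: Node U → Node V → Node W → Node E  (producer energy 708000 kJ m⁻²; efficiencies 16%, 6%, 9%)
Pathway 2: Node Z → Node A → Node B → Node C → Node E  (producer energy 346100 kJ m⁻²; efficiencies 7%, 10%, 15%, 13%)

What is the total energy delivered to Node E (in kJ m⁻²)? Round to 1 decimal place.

Pathway 1: 708000 × 0.16 × 0.06 × 0.09 = 611.712 kJ m⁻²
Pathway 2: 346100 × 0.07 × 0.1 × 0.15 × 0.13 = 47.24265 kJ m⁻²
Total at Node E: 611.712 + 47.24265 = 658.95465 kJ m⁻²

659.0 kJ m⁻²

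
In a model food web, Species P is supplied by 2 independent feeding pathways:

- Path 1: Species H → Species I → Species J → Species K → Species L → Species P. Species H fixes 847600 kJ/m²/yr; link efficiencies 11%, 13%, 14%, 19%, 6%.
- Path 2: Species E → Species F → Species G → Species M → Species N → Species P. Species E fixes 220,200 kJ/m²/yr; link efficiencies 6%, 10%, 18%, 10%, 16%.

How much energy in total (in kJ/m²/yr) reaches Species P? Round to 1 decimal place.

Path 1: 847600 × 0.11 × 0.13 × 0.14 × 0.19 × 0.06 = 19.34460528 kJ/m²/yr
Path 2: 220200 × 0.06 × 0.1 × 0.18 × 0.1 × 0.16 = 3.805056 kJ/m²/yr
Total at Species P: 19.34460528 + 3.805056 = 23.14966128 kJ/m²/yr

23.1 kJ/m²/yr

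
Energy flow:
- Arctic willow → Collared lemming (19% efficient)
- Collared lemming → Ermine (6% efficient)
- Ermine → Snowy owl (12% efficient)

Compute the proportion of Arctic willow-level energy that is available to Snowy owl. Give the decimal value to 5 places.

Product of link efficiencies: 0.19 × 0.06 × 0.12 = 0.001368

0.00137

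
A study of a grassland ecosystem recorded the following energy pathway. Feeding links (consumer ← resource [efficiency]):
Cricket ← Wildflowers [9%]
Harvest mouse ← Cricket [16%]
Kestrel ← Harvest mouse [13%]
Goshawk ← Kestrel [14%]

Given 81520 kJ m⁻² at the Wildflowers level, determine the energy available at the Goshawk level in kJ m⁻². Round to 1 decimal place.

Cricket: 81520 × 0.09 = 7336.8 kJ m⁻²
Harvest mouse: 7336.8 × 0.16 = 1173.888 kJ m⁻²
Kestrel: 1173.888 × 0.13 = 152.60544 kJ m⁻²
Goshawk: 152.60544 × 0.14 = 21.3647616 kJ m⁻²

21.4 kJ m⁻²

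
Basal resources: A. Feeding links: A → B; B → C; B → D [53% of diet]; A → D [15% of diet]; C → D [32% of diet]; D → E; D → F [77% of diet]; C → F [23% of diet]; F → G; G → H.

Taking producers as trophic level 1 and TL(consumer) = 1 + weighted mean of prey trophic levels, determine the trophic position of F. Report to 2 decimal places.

B: 1 + 1 = 2
C: 1 + 2 = 3
D: 1 + (0.53×2 + 0.15×1 + 0.32×3) = 3.17
E: 1 + 3.17 = 4.17
F: 1 + (0.77×3.17 + 0.23×3) = 4.1309
G: 1 + 4.1309 = 5.1309
H: 1 + 5.1309 = 6.1309

4.13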